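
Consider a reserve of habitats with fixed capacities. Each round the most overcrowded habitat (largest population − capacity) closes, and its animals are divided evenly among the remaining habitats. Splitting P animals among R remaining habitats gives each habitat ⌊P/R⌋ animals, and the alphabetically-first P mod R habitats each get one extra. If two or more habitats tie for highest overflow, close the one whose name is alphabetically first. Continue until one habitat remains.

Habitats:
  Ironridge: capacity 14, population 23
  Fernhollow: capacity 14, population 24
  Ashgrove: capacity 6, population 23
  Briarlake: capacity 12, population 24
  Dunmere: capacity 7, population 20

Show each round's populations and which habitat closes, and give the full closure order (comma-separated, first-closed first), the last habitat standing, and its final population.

Round 1: Ashgrove=23 Briarlake=24 Dunmere=20 Fernhollow=24 Ironridge=23 → close Ashgrove (overflow 17)
  23÷4 = 5 each, +1 to first 3
Round 2: Briarlake=30 Dunmere=26 Fernhollow=30 Ironridge=28 → close Dunmere (overflow 19)
  26÷3 = 8 each, +1 to first 2
Round 3: Briarlake=39 Fernhollow=39 Ironridge=36 → close Briarlake (overflow 27)
  39÷2 = 19 each, +1 to first 1
Round 4: Fernhollow=59 Ironridge=55 → close Fernhollow (overflow 45)
  59÷1 = 59 each, +1 to first 0

Closure order: Ashgrove, Dunmere, Briarlake, Fernhollow
Last habitat: Ironridge with 114 animals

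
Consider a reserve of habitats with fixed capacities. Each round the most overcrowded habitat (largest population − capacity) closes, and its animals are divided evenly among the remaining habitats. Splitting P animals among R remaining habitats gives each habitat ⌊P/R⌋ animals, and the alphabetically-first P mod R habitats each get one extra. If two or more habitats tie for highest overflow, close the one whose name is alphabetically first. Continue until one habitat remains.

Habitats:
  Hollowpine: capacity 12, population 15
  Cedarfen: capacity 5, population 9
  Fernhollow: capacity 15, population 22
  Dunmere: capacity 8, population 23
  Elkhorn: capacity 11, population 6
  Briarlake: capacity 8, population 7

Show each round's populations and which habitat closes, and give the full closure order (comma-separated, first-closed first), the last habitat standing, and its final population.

Closure order: Dunmere, Fernhollow, Cedarfen, Hollowpine, Briarlake
Last habitat: Elkhorn with 82 animals

Round 1: Briarlake=7 Cedarfen=9 Dunmere=23 Elkhorn=6 Fernhollow=22 Hollowpine=15 → close Dunmere (overflow 15)
  23÷5 = 4 each, +1 to first 3
Round 2: Briarlake=12 Cedarfen=14 Elkhorn=11 Fernhollow=26 Hollowpine=19 → close Fernhollow (overflow 11)
  26÷4 = 6 each, +1 to first 2
Round 3: Briarlake=19 Cedarfen=21 Elkhorn=17 Hollowpine=25 → close Cedarfen (overflow 16)
  21÷3 = 7 each, +1 to first 0
Round 4: Briarlake=26 Elkhorn=24 Hollowpine=32 → close Hollowpine (overflow 20)
  32÷2 = 16 each, +1 to first 0
Round 5: Briarlake=42 Elkhorn=40 → close Briarlake (overflow 34)
  42÷1 = 42 each, +1 to first 0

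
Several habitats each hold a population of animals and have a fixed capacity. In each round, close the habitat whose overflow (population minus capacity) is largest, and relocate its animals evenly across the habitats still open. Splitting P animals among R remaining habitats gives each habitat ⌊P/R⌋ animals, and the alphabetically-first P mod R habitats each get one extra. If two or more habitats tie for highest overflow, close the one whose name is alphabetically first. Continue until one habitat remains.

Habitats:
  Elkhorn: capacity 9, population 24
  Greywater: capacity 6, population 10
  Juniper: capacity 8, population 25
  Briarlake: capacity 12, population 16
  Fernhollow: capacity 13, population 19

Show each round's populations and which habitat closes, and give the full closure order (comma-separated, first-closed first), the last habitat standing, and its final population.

Closure order: Juniper, Elkhorn, Fernhollow, Briarlake
Last habitat: Greywater with 94 animals

Round 1: Briarlake=16 Elkhorn=24 Fernhollow=19 Greywater=10 Juniper=25 → close Juniper (overflow 17)
  25÷4 = 6 each, +1 to first 1
Round 2: Briarlake=23 Elkhorn=30 Fernhollow=25 Greywater=16 → close Elkhorn (overflow 21)
  30÷3 = 10 each, +1 to first 0
Round 3: Briarlake=33 Fernhollow=35 Greywater=26 → close Fernhollow (overflow 22)
  35÷2 = 17 each, +1 to first 1
Round 4: Briarlake=51 Greywater=43 → close Briarlake (overflow 39)
  51÷1 = 51 each, +1 to first 0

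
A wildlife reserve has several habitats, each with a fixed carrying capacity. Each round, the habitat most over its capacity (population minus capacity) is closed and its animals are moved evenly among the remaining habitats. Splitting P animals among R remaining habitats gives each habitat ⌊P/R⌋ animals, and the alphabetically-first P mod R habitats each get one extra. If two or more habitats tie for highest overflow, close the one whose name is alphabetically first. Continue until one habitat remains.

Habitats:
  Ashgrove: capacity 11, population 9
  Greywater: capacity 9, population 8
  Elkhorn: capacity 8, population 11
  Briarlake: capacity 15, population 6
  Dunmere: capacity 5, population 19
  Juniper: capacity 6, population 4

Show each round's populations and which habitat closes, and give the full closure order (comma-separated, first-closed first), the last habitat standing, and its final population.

Closure order: Dunmere, Elkhorn, Greywater, Ashgrove, Juniper
Last habitat: Briarlake with 57 animals

Round 1: Ashgrove=9 Briarlake=6 Dunmere=19 Elkhorn=11 Greywater=8 Juniper=4 → close Dunmere (overflow 14)
  19÷5 = 3 each, +1 to first 4
Round 2: Ashgrove=13 Briarlake=10 Elkhorn=15 Greywater=12 Juniper=7 → close Elkhorn (overflow 7)
  15÷4 = 3 each, +1 to first 3
Round 3: Ashgrove=17 Briarlake=14 Greywater=16 Juniper=10 → close Greywater (overflow 7)
  16÷3 = 5 each, +1 to first 1
Round 4: Ashgrove=23 Briarlake=19 Juniper=15 → close Ashgrove (overflow 12)
  23÷2 = 11 each, +1 to first 1
Round 5: Briarlake=31 Juniper=26 → close Juniper (overflow 20)
  26÷1 = 26 each, +1 to first 0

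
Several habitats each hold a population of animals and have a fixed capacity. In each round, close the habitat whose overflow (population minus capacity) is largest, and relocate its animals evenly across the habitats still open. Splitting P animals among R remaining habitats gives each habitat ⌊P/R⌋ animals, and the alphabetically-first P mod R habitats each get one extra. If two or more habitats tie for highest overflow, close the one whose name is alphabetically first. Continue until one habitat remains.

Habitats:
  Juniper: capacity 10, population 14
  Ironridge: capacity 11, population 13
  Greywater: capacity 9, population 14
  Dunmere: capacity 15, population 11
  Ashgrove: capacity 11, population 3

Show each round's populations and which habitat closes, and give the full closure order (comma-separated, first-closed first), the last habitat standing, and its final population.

Round 1: Ashgrove=3 Dunmere=11 Greywater=14 Ironridge=13 Juniper=14 → close Greywater (overflow 5)
  14÷4 = 3 each, +1 to first 2
Round 2: Ashgrove=7 Dunmere=15 Ironridge=16 Juniper=17 → close Juniper (overflow 7)
  17÷3 = 5 each, +1 to first 2
Round 3: Ashgrove=13 Dunmere=21 Ironridge=21 → close Ironridge (overflow 10)
  21÷2 = 10 each, +1 to first 1
Round 4: Ashgrove=24 Dunmere=31 → close Dunmere (overflow 16)
  31÷1 = 31 each, +1 to first 0

Closure order: Greywater, Juniper, Ironridge, Dunmere
Last habitat: Ashgrove with 55 animals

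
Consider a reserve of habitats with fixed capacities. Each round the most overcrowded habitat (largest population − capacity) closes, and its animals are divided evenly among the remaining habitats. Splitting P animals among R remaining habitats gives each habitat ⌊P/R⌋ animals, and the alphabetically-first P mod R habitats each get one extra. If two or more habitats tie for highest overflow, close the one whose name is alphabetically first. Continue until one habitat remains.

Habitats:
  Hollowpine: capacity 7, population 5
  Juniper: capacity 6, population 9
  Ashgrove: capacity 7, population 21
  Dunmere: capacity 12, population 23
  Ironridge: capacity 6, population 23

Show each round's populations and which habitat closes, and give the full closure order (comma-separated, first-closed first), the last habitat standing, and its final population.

Round 1: Ashgrove=21 Dunmere=23 Hollowpine=5 Ironridge=23 Juniper=9 → close Ironridge (overflow 17)
  23÷4 = 5 each, +1 to first 3
Round 2: Ashgrove=27 Dunmere=29 Hollowpine=11 Juniper=14 → close Ashgrove (overflow 20)
  27÷3 = 9 each, +1 to first 0
Round 3: Dunmere=38 Hollowpine=20 Juniper=23 → close Dunmere (overflow 26)
  38÷2 = 19 each, +1 to first 0
Round 4: Hollowpine=39 Juniper=42 → close Juniper (overflow 36)
  42÷1 = 42 each, +1 to first 0

Closure order: Ironridge, Ashgrove, Dunmere, Juniper
Last habitat: Hollowpine with 81 animals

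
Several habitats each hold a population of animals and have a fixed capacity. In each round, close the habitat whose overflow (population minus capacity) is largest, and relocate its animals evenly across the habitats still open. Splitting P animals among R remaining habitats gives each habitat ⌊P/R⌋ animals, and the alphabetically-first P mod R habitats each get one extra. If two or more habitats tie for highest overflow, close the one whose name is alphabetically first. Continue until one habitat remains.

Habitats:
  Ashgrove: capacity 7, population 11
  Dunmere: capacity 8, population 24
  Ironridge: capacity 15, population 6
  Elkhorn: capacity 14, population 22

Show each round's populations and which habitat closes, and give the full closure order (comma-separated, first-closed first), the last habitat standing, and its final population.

Round 1: Ashgrove=11 Dunmere=24 Elkhorn=22 Ironridge=6 → close Dunmere (overflow 16)
  24÷3 = 8 each, +1 to first 0
Round 2: Ashgrove=19 Elkhorn=30 Ironridge=14 → close Elkhorn (overflow 16)
  30÷2 = 15 each, +1 to first 0
Round 3: Ashgrove=34 Ironridge=29 → close Ashgrove (overflow 27)
  34÷1 = 34 each, +1 to first 0

Closure order: Dunmere, Elkhorn, Ashgrove
Last habitat: Ironridge with 63 animals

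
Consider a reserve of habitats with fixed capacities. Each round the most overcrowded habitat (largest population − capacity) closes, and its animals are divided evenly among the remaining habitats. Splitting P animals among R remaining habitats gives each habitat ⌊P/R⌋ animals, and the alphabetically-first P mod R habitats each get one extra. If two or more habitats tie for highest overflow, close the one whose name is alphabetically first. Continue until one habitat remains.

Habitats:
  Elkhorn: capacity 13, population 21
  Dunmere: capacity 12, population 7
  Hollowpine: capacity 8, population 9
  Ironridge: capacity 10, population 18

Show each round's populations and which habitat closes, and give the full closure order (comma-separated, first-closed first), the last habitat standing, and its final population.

Closure order: Elkhorn, Ironridge, Hollowpine
Last habitat: Dunmere with 55 animals

Round 1: Dunmere=7 Elkhorn=21 Hollowpine=9 Ironridge=18 → close Elkhorn (overflow 8)
  21÷3 = 7 each, +1 to first 0
Round 2: Dunmere=14 Hollowpine=16 Ironridge=25 → close Ironridge (overflow 15)
  25÷2 = 12 each, +1 to first 1
Round 3: Dunmere=27 Hollowpine=28 → close Hollowpine (overflow 20)
  28÷1 = 28 each, +1 to first 0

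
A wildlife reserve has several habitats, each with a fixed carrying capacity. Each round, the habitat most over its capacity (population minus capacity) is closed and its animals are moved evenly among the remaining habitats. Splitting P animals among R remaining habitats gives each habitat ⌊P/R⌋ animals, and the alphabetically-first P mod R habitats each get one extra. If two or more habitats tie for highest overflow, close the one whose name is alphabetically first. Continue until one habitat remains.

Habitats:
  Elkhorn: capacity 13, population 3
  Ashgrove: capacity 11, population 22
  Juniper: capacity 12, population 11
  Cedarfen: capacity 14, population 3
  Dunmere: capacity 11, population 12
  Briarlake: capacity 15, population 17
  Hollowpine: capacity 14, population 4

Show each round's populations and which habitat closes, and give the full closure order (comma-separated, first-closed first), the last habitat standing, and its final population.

Closure order: Ashgrove, Briarlake, Dunmere, Juniper, Cedarfen, Elkhorn
Last habitat: Hollowpine with 72 animals

Round 1: Ashgrove=22 Briarlake=17 Cedarfen=3 Dunmere=12 Elkhorn=3 Hollowpine=4 Juniper=11 → close Ashgrove (overflow 11)
  22÷6 = 3 each, +1 to first 4
Round 2: Briarlake=21 Cedarfen=7 Dunmere=16 Elkhorn=7 Hollowpine=7 Juniper=14 → close Briarlake (overflow 6)
  21÷5 = 4 each, +1 to first 1
Round 3: Cedarfen=12 Dunmere=20 Elkhorn=11 Hollowpine=11 Juniper=18 → close Dunmere (overflow 9)
  20÷4 = 5 each, +1 to first 0
Round 4: Cedarfen=17 Elkhorn=16 Hollowpine=16 Juniper=23 → close Juniper (overflow 11)
  23÷3 = 7 each, +1 to first 2
Round 5: Cedarfen=25 Elkhorn=24 Hollowpine=23 → close Cedarfen (overflow 11)
  25÷2 = 12 each, +1 to first 1
Round 6: Elkhorn=37 Hollowpine=35 → close Elkhorn (overflow 24)
  37÷1 = 37 each, +1 to first 0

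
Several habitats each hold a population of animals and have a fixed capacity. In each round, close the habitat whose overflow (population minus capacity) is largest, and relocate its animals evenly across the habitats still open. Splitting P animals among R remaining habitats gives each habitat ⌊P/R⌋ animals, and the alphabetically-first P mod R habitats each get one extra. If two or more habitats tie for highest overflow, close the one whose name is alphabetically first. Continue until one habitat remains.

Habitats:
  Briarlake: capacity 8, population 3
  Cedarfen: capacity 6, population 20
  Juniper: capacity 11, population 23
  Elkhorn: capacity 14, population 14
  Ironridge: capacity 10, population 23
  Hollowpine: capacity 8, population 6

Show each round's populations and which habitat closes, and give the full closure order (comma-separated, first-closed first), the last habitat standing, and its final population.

Round 1: Briarlake=3 Cedarfen=20 Elkhorn=14 Hollowpine=6 Ironridge=23 Juniper=23 → close Cedarfen (overflow 14)
  20÷5 = 4 each, +1 to first 0
Round 2: Briarlake=7 Elkhorn=18 Hollowpine=10 Ironridge=27 Juniper=27 → close Ironridge (overflow 17)
  27÷4 = 6 each, +1 to first 3
Round 3: Briarlake=14 Elkhorn=25 Hollowpine=17 Juniper=33 → close Juniper (overflow 22)
  33÷3 = 11 each, +1 to first 0
Round 4: Briarlake=25 Elkhorn=36 Hollowpine=28 → close Elkhorn (overflow 22)
  36÷2 = 18 each, +1 to first 0
Round 5: Briarlake=43 Hollowpine=46 → close Hollowpine (overflow 38)
  46÷1 = 46 each, +1 to first 0

Closure order: Cedarfen, Ironridge, Juniper, Elkhorn, Hollowpine
Last habitat: Briarlake with 89 animals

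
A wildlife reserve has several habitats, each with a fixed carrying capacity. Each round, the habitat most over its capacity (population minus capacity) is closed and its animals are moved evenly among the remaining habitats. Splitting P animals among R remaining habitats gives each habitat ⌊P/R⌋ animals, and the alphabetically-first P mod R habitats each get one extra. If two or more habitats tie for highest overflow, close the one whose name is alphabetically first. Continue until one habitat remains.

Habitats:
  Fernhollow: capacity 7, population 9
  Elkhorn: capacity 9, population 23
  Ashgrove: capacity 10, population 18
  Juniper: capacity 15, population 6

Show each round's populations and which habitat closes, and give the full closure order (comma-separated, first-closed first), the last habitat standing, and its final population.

Round 1: Ashgrove=18 Elkhorn=23 Fernhollow=9 Juniper=6 → close Elkhorn (overflow 14)
  23÷3 = 7 each, +1 to first 2
Round 2: Ashgrove=26 Fernhollow=17 Juniper=13 → close Ashgrove (overflow 16)
  26÷2 = 13 each, +1 to first 0
Round 3: Fernhollow=30 Juniper=26 → close Fernhollow (overflow 23)
  30÷1 = 30 each, +1 to first 0

Closure order: Elkhorn, Ashgrove, Fernhollow
Last habitat: Juniper with 56 animals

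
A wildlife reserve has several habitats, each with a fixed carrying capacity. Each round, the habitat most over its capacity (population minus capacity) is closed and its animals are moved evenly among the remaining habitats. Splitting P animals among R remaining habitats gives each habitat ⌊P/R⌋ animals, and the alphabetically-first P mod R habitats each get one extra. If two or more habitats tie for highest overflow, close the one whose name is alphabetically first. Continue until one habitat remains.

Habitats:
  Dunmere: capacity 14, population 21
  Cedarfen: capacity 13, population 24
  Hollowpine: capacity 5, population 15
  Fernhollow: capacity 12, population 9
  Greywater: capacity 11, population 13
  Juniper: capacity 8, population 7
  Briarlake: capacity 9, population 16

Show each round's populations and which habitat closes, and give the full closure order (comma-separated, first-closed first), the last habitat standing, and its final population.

Closure order: Cedarfen, Hollowpine, Briarlake, Dunmere, Greywater, Fernhollow
Last habitat: Juniper with 105 animals

Round 1: Briarlake=16 Cedarfen=24 Dunmere=21 Fernhollow=9 Greywater=13 Hollowpine=15 Juniper=7 → close Cedarfen (overflow 11)
  24÷6 = 4 each, +1 to first 0
Round 2: Briarlake=20 Dunmere=25 Fernhollow=13 Greywater=17 Hollowpine=19 Juniper=11 → close Hollowpine (overflow 14)
  19÷5 = 3 each, +1 to first 4
Round 3: Briarlake=24 Dunmere=29 Fernhollow=17 Greywater=21 Juniper=14 → close Briarlake (overflow 15)
  24÷4 = 6 each, +1 to first 0
Round 4: Dunmere=35 Fernhollow=23 Greywater=27 Juniper=20 → close Dunmere (overflow 21)
  35÷3 = 11 each, +1 to first 2
Round 5: Fernhollow=35 Greywater=39 Juniper=31 → close Greywater (overflow 28)
  39÷2 = 19 each, +1 to first 1
Round 6: Fernhollow=55 Juniper=50 → close Fernhollow (overflow 43)
  55÷1 = 55 each, +1 to first 0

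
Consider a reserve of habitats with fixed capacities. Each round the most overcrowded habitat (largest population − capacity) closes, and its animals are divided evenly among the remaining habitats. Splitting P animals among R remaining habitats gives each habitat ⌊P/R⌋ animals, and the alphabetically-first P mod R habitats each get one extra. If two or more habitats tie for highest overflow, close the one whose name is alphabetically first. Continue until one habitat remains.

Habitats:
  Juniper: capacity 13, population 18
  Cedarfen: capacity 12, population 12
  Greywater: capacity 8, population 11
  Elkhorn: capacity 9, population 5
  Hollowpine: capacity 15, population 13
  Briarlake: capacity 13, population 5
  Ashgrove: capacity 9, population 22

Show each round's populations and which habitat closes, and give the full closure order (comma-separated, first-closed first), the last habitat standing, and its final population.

Round 1: Ashgrove=22 Briarlake=5 Cedarfen=12 Elkhorn=5 Greywater=11 Hollowpine=13 Juniper=18 → close Ashgrove (overflow 13)
  22÷6 = 3 each, +1 to first 4
Round 2: Briarlake=9 Cedarfen=16 Elkhorn=9 Greywater=15 Hollowpine=16 Juniper=21 → close Juniper (overflow 8)
  21÷5 = 4 each, +1 to first 1
Round 3: Briarlake=14 Cedarfen=20 Elkhorn=13 Greywater=19 Hollowpine=20 → close Greywater (overflow 11)
  19÷4 = 4 each, +1 to first 3
Round 4: Briarlake=19 Cedarfen=25 Elkhorn=18 Hollowpine=24 → close Cedarfen (overflow 13)
  25÷3 = 8 each, +1 to first 1
Round 5: Briarlake=28 Elkhorn=26 Hollowpine=32 → close Elkhorn (overflow 17)
  26÷2 = 13 each, +1 to first 0
Round 6: Briarlake=41 Hollowpine=45 → close Hollowpine (overflow 30)
  45÷1 = 45 each, +1 to first 0

Closure order: Ashgrove, Juniper, Greywater, Cedarfen, Elkhorn, Hollowpine
Last habitat: Briarlake with 86 animals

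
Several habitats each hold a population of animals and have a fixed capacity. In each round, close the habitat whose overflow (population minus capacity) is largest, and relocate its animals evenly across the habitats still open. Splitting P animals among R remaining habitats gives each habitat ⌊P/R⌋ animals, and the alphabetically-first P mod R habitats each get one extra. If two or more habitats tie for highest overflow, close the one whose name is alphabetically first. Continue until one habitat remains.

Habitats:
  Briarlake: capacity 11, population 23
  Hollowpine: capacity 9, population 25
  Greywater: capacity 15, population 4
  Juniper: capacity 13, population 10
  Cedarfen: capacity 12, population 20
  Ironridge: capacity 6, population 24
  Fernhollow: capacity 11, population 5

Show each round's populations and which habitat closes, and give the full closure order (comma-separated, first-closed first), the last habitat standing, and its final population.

Round 1: Briarlake=23 Cedarfen=20 Fernhollow=5 Greywater=4 Hollowpine=25 Ironridge=24 Juniper=10 → close Ironridge (overflow 18)
  24÷6 = 4 each, +1 to first 0
Round 2: Briarlake=27 Cedarfen=24 Fernhollow=9 Greywater=8 Hollowpine=29 Juniper=14 → close Hollowpine (overflow 20)
  29÷5 = 5 each, +1 to first 4
Round 3: Briarlake=33 Cedarfen=30 Fernhollow=15 Greywater=14 Juniper=19 → close Briarlake (overflow 22)
  33÷4 = 8 each, +1 to first 1
Round 4: Cedarfen=39 Fernhollow=23 Greywater=22 Juniper=27 → close Cedarfen (overflow 27)
  39÷3 = 13 each, +1 to first 0
Round 5: Fernhollow=36 Greywater=35 Juniper=40 → close Juniper (overflow 27)
  40÷2 = 20 each, +1 to first 0
Round 6: Fernhollow=56 Greywater=55 → close Fernhollow (overflow 45)
  56÷1 = 56 each, +1 to first 0

Closure order: Ironridge, Hollowpine, Briarlake, Cedarfen, Juniper, Fernhollow
Last habitat: Greywater with 111 animals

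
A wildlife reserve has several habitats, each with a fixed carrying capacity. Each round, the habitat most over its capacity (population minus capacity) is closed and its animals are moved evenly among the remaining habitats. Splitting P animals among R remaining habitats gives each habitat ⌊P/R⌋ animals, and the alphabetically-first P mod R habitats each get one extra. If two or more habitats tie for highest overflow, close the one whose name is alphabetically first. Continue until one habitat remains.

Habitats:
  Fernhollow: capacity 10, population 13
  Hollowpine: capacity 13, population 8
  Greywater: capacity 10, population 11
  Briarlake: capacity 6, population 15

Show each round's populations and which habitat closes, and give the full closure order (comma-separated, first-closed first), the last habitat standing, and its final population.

Closure order: Briarlake, Fernhollow, Greywater
Last habitat: Hollowpine with 47 animals

Round 1: Briarlake=15 Fernhollow=13 Greywater=11 Hollowpine=8 → close Briarlake (overflow 9)
  15÷3 = 5 each, +1 to first 0
Round 2: Fernhollow=18 Greywater=16 Hollowpine=13 → close Fernhollow (overflow 8)
  18÷2 = 9 each, +1 to first 0
Round 3: Greywater=25 Hollowpine=22 → close Greywater (overflow 15)
  25÷1 = 25 each, +1 to first 0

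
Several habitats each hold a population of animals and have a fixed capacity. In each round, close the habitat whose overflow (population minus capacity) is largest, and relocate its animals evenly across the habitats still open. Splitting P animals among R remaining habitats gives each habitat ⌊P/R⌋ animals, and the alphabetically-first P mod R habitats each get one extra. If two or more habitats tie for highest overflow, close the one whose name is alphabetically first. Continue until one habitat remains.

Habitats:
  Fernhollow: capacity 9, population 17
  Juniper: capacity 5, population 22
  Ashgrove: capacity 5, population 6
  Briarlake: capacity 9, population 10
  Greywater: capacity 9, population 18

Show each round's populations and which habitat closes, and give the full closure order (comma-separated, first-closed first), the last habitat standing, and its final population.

Round 1: Ashgrove=6 Briarlake=10 Fernhollow=17 Greywater=18 Juniper=22 → close Juniper (overflow 17)
  22÷4 = 5 each, +1 to first 2
Round 2: Ashgrove=12 Briarlake=16 Fernhollow=22 Greywater=23 → close Greywater (overflow 14)
  23÷3 = 7 each, +1 to first 2
Round 3: Ashgrove=20 Briarlake=24 Fernhollow=29 → close Fernhollow (overflow 20)
  29÷2 = 14 each, +1 to first 1
Round 4: Ashgrove=35 Briarlake=38 → close Ashgrove (overflow 30)
  35÷1 = 35 each, +1 to first 0

Closure order: Juniper, Greywater, Fernhollow, Ashgrove
Last habitat: Briarlake with 73 animals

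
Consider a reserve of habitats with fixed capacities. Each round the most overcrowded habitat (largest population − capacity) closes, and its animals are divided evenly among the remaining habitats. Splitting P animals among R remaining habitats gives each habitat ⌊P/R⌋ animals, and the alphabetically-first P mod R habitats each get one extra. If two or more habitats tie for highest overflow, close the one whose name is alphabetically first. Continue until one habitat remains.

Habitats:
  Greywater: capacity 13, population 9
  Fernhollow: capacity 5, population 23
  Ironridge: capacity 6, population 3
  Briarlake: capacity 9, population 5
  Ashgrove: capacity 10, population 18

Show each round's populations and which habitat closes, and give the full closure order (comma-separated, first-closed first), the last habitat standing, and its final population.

Closure order: Fernhollow, Ashgrove, Briarlake, Greywater
Last habitat: Ironridge with 58 animals

Round 1: Ashgrove=18 Briarlake=5 Fernhollow=23 Greywater=9 Ironridge=3 → close Fernhollow (overflow 18)
  23÷4 = 5 each, +1 to first 3
Round 2: Ashgrove=24 Briarlake=11 Greywater=15 Ironridge=8 → close Ashgrove (overflow 14)
  24÷3 = 8 each, +1 to first 0
Round 3: Briarlake=19 Greywater=23 Ironridge=16 → close Briarlake (overflow 10)
  19÷2 = 9 each, +1 to first 1
Round 4: Greywater=33 Ironridge=25 → close Greywater (overflow 20)
  33÷1 = 33 each, +1 to first 0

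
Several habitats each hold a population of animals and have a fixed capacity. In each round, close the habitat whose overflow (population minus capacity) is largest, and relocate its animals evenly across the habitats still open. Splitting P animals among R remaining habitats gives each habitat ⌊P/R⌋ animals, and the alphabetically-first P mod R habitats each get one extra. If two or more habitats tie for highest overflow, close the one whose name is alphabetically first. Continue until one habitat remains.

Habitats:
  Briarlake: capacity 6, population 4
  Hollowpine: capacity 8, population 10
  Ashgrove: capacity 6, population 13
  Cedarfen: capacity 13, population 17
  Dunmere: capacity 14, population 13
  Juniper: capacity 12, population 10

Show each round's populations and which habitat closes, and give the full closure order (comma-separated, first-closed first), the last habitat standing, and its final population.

Round 1: Ashgrove=13 Briarlake=4 Cedarfen=17 Dunmere=13 Hollowpine=10 Juniper=10 → close Ashgrove (overflow 7)
  13÷5 = 2 each, +1 to first 3
Round 2: Briarlake=7 Cedarfen=20 Dunmere=16 Hollowpine=12 Juniper=12 → close Cedarfen (overflow 7)
  20÷4 = 5 each, +1 to first 0
Round 3: Briarlake=12 Dunmere=21 Hollowpine=17 Juniper=17 → close Hollowpine (overflow 9)
  17÷3 = 5 each, +1 to first 2
Round 4: Briarlake=18 Dunmere=27 Juniper=22 → close Dunmere (overflow 13)
  27÷2 = 13 each, +1 to first 1
Round 5: Briarlake=32 Juniper=35 → close Briarlake (overflow 26)
  32÷1 = 32 each, +1 to first 0

Closure order: Ashgrove, Cedarfen, Hollowpine, Dunmere, Briarlake
Last habitat: Juniper with 67 animals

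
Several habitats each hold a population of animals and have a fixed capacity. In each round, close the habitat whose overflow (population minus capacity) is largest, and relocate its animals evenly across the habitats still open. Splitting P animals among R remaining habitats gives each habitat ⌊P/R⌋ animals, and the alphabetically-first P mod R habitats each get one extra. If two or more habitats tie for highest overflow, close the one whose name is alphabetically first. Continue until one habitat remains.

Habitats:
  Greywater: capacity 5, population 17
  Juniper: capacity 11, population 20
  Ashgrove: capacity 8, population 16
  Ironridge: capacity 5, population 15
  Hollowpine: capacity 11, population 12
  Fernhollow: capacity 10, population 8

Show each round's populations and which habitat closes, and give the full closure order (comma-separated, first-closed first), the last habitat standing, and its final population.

Closure order: Greywater, Ironridge, Ashgrove, Juniper, Fernhollow
Last habitat: Hollowpine with 88 animals

Round 1: Ashgrove=16 Fernhollow=8 Greywater=17 Hollowpine=12 Ironridge=15 Juniper=20 → close Greywater (overflow 12)
  17÷5 = 3 each, +1 to first 2
Round 2: Ashgrove=20 Fernhollow=12 Hollowpine=15 Ironridge=18 Juniper=23 → close Ironridge (overflow 13)
  18÷4 = 4 each, +1 to first 2
Round 3: Ashgrove=25 Fernhollow=17 Hollowpine=19 Juniper=27 → close Ashgrove (overflow 17)
  25÷3 = 8 each, +1 to first 1
Round 4: Fernhollow=26 Hollowpine=27 Juniper=35 → close Juniper (overflow 24)
  35÷2 = 17 each, +1 to first 1
Round 5: Fernhollow=44 Hollowpine=44 → close Fernhollow (overflow 34)
  44÷1 = 44 each, +1 to first 0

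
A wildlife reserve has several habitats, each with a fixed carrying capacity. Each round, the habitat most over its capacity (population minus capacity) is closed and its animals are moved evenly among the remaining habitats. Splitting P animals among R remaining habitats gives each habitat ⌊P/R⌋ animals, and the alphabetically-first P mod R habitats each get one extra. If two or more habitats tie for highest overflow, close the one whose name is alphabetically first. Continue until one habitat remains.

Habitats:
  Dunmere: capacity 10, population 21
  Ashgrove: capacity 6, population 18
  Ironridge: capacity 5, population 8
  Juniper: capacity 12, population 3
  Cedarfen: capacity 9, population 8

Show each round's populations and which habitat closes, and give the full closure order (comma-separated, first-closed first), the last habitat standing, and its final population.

Closure order: Ashgrove, Dunmere, Ironridge, Cedarfen
Last habitat: Juniper with 58 animals

Round 1: Ashgrove=18 Cedarfen=8 Dunmere=21 Ironridge=8 Juniper=3 → close Ashgrove (overflow 12)
  18÷4 = 4 each, +1 to first 2
Round 2: Cedarfen=13 Dunmere=26 Ironridge=12 Juniper=7 → close Dunmere (overflow 16)
  26÷3 = 8 each, +1 to first 2
Round 3: Cedarfen=22 Ironridge=21 Juniper=15 → close Ironridge (overflow 16)
  21÷2 = 10 each, +1 to first 1
Round 4: Cedarfen=33 Juniper=25 → close Cedarfen (overflow 24)
  33÷1 = 33 each, +1 to first 0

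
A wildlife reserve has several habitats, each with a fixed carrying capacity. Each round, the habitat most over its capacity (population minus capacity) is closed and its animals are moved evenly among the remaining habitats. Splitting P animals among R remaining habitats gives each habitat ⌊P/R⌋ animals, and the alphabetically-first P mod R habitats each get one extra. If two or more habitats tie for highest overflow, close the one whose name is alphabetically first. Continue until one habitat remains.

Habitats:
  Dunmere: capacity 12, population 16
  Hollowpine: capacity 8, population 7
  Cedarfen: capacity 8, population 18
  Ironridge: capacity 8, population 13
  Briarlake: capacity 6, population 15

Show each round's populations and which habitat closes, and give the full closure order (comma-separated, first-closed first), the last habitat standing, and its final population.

Round 1: Briarlake=15 Cedarfen=18 Dunmere=16 Hollowpine=7 Ironridge=13 → close Cedarfen (overflow 10)
  18÷4 = 4 each, +1 to first 2
Round 2: Briarlake=20 Dunmere=21 Hollowpine=11 Ironridge=17 → close Briarlake (overflow 14)
  20÷3 = 6 each, +1 to first 2
Round 3: Dunmere=28 Hollowpine=18 Ironridge=23 → close Dunmere (overflow 16)
  28÷2 = 14 each, +1 to first 0
Round 4: Hollowpine=32 Ironridge=37 → close Ironridge (overflow 29)
  37÷1 = 37 each, +1 to first 0

Closure order: Cedarfen, Briarlake, Dunmere, Ironridge
Last habitat: Hollowpine with 69 animals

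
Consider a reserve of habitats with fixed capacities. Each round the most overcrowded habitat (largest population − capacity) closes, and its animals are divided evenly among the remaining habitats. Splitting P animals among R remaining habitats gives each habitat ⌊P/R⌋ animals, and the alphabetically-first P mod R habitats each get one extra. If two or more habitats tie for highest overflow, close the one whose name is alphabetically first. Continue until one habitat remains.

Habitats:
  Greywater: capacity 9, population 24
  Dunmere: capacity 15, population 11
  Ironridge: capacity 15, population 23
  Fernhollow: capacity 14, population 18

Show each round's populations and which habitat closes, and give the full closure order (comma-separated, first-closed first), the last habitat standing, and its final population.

Closure order: Greywater, Ironridge, Fernhollow
Last habitat: Dunmere with 76 animals

Round 1: Dunmere=11 Fernhollow=18 Greywater=24 Ironridge=23 → close Greywater (overflow 15)
  24÷3 = 8 each, +1 to first 0
Round 2: Dunmere=19 Fernhollow=26 Ironridge=31 → close Ironridge (overflow 16)
  31÷2 = 15 each, +1 to first 1
Round 3: Dunmere=35 Fernhollow=41 → close Fernhollow (overflow 27)
  41÷1 = 41 each, +1 to first 0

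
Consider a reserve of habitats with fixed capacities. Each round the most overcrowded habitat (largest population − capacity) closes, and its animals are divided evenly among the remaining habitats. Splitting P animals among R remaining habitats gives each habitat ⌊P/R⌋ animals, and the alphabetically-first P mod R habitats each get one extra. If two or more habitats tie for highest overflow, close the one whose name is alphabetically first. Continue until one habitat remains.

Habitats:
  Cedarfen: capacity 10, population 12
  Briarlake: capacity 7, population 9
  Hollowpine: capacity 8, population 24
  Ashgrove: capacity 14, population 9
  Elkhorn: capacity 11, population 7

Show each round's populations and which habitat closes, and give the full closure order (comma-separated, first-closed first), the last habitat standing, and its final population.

Closure order: Hollowpine, Briarlake, Cedarfen, Ashgrove
Last habitat: Elkhorn with 61 animals

Round 1: Ashgrove=9 Briarlake=9 Cedarfen=12 Elkhorn=7 Hollowpine=24 → close Hollowpine (overflow 16)
  24÷4 = 6 each, +1 to first 0
Round 2: Ashgrove=15 Briarlake=15 Cedarfen=18 Elkhorn=13 → close Briarlake (overflow 8)
  15÷3 = 5 each, +1 to first 0
Round 3: Ashgrove=20 Cedarfen=23 Elkhorn=18 → close Cedarfen (overflow 13)
  23÷2 = 11 each, +1 to first 1
Round 4: Ashgrove=32 Elkhorn=29 → close Ashgrove (overflow 18)
  32÷1 = 32 each, +1 to first 0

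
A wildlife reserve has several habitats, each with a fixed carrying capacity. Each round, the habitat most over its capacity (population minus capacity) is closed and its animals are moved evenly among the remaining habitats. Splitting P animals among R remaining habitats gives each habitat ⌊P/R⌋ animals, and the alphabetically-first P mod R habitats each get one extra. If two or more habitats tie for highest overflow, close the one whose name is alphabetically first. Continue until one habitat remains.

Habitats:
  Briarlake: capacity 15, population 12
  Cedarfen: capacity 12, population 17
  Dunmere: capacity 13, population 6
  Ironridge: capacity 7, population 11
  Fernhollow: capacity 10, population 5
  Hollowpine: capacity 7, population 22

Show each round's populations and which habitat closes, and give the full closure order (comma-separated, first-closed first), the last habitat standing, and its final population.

Round 1: Briarlake=12 Cedarfen=17 Dunmere=6 Fernhollow=5 Hollowpine=22 Ironridge=11 → close Hollowpine (overflow 15)
  22÷5 = 4 each, +1 to first 2
Round 2: Briarlake=17 Cedarfen=22 Dunmere=10 Fernhollow=9 Ironridge=15 → close Cedarfen (overflow 10)
  22÷4 = 5 each, +1 to first 2
Round 3: Briarlake=23 Dunmere=16 Fernhollow=14 Ironridge=20 → close Ironridge (overflow 13)
  20÷3 = 6 each, +1 to first 2
Round 4: Briarlake=30 Dunmere=23 Fernhollow=20 → close Briarlake (overflow 15)
  30÷2 = 15 each, +1 to first 0
Round 5: Dunmere=38 Fernhollow=35 → close Dunmere (overflow 25)
  38÷1 = 38 each, +1 to first 0

Closure order: Hollowpine, Cedarfen, Ironridge, Briarlake, Dunmere
Last habitat: Fernhollow with 73 animals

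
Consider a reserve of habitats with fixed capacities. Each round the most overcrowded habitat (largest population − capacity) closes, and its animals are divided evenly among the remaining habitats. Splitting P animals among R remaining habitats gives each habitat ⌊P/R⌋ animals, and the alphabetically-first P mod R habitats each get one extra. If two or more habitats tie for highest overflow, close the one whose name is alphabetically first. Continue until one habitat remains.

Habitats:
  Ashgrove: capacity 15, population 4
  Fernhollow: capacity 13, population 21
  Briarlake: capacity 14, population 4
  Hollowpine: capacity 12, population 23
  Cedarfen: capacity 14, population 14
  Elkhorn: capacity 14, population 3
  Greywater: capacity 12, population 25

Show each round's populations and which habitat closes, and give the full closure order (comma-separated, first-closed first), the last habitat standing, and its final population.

Round 1: Ashgrove=4 Briarlake=4 Cedarfen=14 Elkhorn=3 Fernhollow=21 Greywater=25 Hollowpine=23 → close Greywater (overflow 13)
  25÷6 = 4 each, +1 to first 1
Round 2: Ashgrove=9 Briarlake=8 Cedarfen=18 Elkhorn=7 Fernhollow=25 Hollowpine=27 → close Hollowpine (overflow 15)
  27÷5 = 5 each, +1 to first 2
Round 3: Ashgrove=15 Briarlake=14 Cedarfen=23 Elkhorn=12 Fernhollow=30 → close Fernhollow (overflow 17)
  30÷4 = 7 each, +1 to first 2
Round 4: Ashgrove=23 Briarlake=22 Cedarfen=30 Elkhorn=19 → close Cedarfen (overflow 16)
  30÷3 = 10 each, +1 to first 0
Round 5: Ashgrove=33 Briarlake=32 Elkhorn=29 → close Ashgrove (overflow 18)
  33÷2 = 16 each, +1 to first 1
Round 6: Briarlake=49 Elkhorn=45 → close Briarlake (overflow 35)
  49÷1 = 49 each, +1 to first 0

Closure order: Greywater, Hollowpine, Fernhollow, Cedarfen, Ashgrove, Briarlake
Last habitat: Elkhorn with 94 animals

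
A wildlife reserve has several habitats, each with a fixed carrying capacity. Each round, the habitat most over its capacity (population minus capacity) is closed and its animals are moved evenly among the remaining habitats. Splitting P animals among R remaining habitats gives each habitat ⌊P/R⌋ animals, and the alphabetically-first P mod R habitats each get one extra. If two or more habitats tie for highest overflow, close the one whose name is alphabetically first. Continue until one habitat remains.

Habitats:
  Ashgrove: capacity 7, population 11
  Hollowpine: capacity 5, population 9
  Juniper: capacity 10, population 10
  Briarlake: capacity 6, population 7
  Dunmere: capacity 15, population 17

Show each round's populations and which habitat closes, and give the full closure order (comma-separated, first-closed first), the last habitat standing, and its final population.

Round 1: Ashgrove=11 Briarlake=7 Dunmere=17 Hollowpine=9 Juniper=10 → close Ashgrove (overflow 4)
  11÷4 = 2 each, +1 to first 3
Round 2: Briarlake=10 Dunmere=20 Hollowpine=12 Juniper=12 → close Hollowpine (overflow 7)
  12÷3 = 4 each, +1 to first 0
Round 3: Briarlake=14 Dunmere=24 Juniper=16 → close Dunmere (overflow 9)
  24÷2 = 12 each, +1 to first 0
Round 4: Briarlake=26 Juniper=28 → close Briarlake (overflow 20)
  26÷1 = 26 each, +1 to first 0

Closure order: Ashgrove, Hollowpine, Dunmere, Briarlake
Last habitat: Juniper with 54 animals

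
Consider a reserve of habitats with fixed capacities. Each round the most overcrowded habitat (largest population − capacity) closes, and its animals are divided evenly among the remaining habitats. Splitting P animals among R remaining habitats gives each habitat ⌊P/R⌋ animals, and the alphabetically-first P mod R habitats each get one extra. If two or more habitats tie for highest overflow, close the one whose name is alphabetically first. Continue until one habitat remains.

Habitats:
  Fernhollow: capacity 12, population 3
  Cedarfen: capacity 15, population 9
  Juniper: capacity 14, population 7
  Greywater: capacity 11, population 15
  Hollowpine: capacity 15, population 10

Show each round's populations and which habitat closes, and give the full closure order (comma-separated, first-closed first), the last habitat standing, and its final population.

Closure order: Greywater, Hollowpine, Cedarfen, Fernhollow
Last habitat: Juniper with 44 animals

Round 1: Cedarfen=9 Fernhollow=3 Greywater=15 Hollowpine=10 Juniper=7 → close Greywater (overflow 4)
  15÷4 = 3 each, +1 to first 3
Round 2: Cedarfen=13 Fernhollow=7 Hollowpine=14 Juniper=10 → close Hollowpine (overflow -1)
  14÷3 = 4 each, +1 to first 2
Round 3: Cedarfen=18 Fernhollow=12 Juniper=14 → close Cedarfen (overflow 3)
  18÷2 = 9 each, +1 to first 0
Round 4: Fernhollow=21 Juniper=23 → close Fernhollow (overflow 9)
  21÷1 = 21 each, +1 to first 0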